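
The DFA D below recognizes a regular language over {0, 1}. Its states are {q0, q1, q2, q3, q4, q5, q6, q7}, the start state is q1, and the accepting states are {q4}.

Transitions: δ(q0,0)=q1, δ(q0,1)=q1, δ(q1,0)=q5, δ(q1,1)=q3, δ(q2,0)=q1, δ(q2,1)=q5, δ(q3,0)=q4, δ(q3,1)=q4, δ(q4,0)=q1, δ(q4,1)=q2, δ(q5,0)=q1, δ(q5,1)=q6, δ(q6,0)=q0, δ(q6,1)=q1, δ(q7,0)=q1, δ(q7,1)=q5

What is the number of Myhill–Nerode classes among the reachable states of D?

First remove the unreachable states {q7}; 7 states remain.
Initial partition by acceptance: {q4} | {q0,q1,q2,q3,q5,q6}.
Refine {q0,q1,q2,q3,q5,q6} on symbol 0: members go to different blocks, giving {q0,q1,q2,q5,q6} and {q3}.
Refine {q0,q1,q2,q5,q6} on symbol 1: members go to different blocks, giving {q0,q2,q5,q6} and {q1}.
Refine {q0,q2,q5,q6} on symbol 0: members go to different blocks, giving {q0,q2,q5} and {q6}.
Refine {q0,q2,q5} on symbol 1: members go to different blocks, giving {q0} and {q2} and {q5}.
Stable partition: {q4} | {q0} | {q3} | {q1} | {q6} | {q2} | {q5} — 7 equivalence classes.

7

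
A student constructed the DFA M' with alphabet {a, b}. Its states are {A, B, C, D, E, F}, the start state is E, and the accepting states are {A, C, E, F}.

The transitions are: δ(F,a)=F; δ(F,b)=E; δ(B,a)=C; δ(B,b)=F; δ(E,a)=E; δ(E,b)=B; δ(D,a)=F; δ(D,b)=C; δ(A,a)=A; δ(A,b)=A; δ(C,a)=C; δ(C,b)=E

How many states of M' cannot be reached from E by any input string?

No path from E leads to A, D; the other 4 states are all reachable.

2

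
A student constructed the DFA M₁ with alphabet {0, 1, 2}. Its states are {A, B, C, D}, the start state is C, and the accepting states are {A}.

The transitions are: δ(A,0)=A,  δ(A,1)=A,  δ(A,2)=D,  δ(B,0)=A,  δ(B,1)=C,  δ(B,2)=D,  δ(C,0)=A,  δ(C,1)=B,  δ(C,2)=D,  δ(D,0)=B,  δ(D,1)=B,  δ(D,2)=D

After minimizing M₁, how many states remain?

Every state is reachable, so we keep all 4.
P0 = {A} | {B,C,D}.
Split {B,C,D} by δ(·,0) → {B,C} and {D}.
No further refinement is possible. Final partition (3 blocks): {A} | {B,C} | {D}.

3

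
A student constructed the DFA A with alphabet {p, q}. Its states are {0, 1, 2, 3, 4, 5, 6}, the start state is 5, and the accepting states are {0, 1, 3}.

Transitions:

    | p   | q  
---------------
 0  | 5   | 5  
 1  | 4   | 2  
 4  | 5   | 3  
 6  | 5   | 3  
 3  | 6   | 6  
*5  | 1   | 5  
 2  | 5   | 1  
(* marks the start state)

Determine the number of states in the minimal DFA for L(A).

3

States {0} cannot be reached from the start state, so discard them.
Initial partition by acceptance: {1,3} | {2,4,5,6}.
On input p, block {2,4,5,6} splits into {2,4,6} and {5}.
The partition is now stable with 3 blocks: {1,3} | {2,4,6} | {5}.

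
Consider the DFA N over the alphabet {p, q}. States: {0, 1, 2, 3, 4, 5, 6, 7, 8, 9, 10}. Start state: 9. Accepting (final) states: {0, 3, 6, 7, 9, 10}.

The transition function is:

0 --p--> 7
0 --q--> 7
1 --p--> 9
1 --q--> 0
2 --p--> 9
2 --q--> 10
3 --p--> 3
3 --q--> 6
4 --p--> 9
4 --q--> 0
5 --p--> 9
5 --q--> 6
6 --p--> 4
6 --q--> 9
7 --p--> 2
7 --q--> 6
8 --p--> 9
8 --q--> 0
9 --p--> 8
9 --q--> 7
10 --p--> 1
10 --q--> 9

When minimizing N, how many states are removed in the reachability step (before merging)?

Starting at 9 and following transitions, the reachable set is {0, 1, 2, 4, 6, 7, 8, 9, 10}. That leaves 3, 5 unreachable — 2 in total.

2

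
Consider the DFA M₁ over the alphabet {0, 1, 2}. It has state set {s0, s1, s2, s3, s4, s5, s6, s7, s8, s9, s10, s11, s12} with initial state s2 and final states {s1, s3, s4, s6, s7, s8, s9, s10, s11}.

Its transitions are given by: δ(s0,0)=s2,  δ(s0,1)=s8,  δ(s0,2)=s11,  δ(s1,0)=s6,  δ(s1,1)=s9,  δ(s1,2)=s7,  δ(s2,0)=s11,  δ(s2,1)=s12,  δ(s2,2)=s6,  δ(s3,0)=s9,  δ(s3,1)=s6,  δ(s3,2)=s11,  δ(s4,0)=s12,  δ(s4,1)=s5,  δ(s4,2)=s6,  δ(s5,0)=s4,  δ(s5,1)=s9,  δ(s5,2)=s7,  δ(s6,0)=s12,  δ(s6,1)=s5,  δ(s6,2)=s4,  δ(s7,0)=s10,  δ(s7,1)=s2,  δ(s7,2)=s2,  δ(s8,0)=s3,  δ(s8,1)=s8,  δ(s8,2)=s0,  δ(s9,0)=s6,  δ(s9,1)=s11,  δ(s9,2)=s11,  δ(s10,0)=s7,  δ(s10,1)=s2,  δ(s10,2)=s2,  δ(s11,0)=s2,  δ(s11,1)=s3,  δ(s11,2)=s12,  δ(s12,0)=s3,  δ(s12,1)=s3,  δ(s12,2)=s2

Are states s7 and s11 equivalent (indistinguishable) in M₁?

No

States {s0,s1,s8} cannot be reached from the start state, so discard them.
P0 = {s3,s4,s6,s7,s9,s10,s11} | {s2,s5,s12}.
Split {s3,s4,s6,s7,s9,s10,s11} by δ(·,0) → {s3,s7,s9,s10} and {s4,s6,s11}.
On input 0, block {s3,s7,s9,s10} splits into {s3,s7,s10} and {s9}.
On input 0, block {s3,s7,s10} splits into {s7,s10} and {s3}.
Split {s2,s5,s12} by δ(·,0) → {s2,s5} and {s12}.
Refine {s2,s5} on symbol 1: members go to different blocks, giving {s2} and {s5}.
Refine {s4,s6,s11} on symbol 0: members go to different blocks, giving {s4,s6} and {s11}.
The partition is now stable with 8 blocks: {s7,s10} | {s2} | {s4,s6} | {s9} | {s3} | {s12} | {s5} | {s11}.
s7 and s11 end up in different blocks, so they are distinguishable. For instance, the string '0' is accepted from only s7.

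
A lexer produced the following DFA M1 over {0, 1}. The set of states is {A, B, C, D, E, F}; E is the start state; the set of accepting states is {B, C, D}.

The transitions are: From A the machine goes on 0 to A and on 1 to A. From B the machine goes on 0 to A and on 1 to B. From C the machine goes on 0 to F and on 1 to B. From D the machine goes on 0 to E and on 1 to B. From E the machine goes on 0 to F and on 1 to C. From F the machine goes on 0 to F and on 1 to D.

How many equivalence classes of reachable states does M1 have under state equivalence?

4

Start with accepting vs non-accepting: {B,C,D} | {A,E,F}.
On input 1, block {A,E,F} splits into {E,F} and {A}.
Split {B,C,D} by δ(·,0) → {C,D} and {B}.
The partition is now stable with 4 blocks: {C,D} | {E,F} | {A} | {B}.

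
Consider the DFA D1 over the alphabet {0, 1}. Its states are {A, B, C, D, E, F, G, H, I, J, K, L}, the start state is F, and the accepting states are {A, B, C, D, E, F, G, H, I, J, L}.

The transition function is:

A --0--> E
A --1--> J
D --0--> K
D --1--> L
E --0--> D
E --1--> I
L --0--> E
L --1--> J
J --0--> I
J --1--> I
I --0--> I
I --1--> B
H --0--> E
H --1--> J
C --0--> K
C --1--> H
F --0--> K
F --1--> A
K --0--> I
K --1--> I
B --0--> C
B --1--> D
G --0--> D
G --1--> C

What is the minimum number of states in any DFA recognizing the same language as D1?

Reachable states from the start: {A,B,C,D,E,F,H,I,J,K,L}. Unreachable: {G} — drop them.
Start with accepting vs non-accepting: {A,B,C,D,E,F,H,I,J,L} | {K}.
Split {A,B,C,D,E,F,H,I,J,L} by δ(·,0) → {A,B,E,H,I,J,L} and {C,D,F}.
Split {A,B,E,H,I,J,L} by δ(·,0) → {A,H,I,J,L} and {B,E}.
On input 0, block {A,H,I,J,L} splits into {A,H,L} and {I,J}.
Split {B,E} by δ(·,1) → {B} and {E}.
Refine {I,J} on symbol 1: members go to different blocks, giving {I} and {J}.
The partition is now stable with 7 blocks: {A,H,L} | {K} | {C,D,F} | {B} | {I} | {E} | {J}.

7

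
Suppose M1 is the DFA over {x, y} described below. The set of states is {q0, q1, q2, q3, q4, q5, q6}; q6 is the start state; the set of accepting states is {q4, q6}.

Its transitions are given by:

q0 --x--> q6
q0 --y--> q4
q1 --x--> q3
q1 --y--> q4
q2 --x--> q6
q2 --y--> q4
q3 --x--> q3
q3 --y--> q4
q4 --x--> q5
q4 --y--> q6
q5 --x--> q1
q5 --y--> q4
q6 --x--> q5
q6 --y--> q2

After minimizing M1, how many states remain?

First remove the unreachable states {q0}; 6 states remain.
Start with accepting vs non-accepting: {q4,q6} | {q1,q2,q3,q5}.
On input y, block {q4,q6} splits into {q4} and {q6}.
Split {q1,q2,q3,q5} by δ(·,x) → {q1,q3,q5} and {q2}.
No further refinement is possible. Final partition (4 blocks): {q4} | {q1,q3,q5} | {q6} | {q2}.

4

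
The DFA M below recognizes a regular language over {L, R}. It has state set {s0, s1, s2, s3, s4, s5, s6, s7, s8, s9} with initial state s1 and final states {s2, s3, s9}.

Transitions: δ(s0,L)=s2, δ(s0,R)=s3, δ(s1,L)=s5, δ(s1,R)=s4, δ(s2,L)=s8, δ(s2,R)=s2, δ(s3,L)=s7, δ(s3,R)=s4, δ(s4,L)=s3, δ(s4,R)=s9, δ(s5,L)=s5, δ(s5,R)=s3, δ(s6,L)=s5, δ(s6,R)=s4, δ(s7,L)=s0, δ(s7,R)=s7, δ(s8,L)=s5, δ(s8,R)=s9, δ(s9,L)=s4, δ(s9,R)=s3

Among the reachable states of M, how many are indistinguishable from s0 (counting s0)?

First remove the unreachable states {s6}; 9 states remain.
P0 = {s2,s3,s9} | {s0,s1,s4,s5,s7,s8}.
Refine {s2,s3,s9} on symbol R: members go to different blocks, giving {s2,s9} and {s3}.
Refine {s2,s9} on symbol R: members go to different blocks, giving {s2} and {s9}.
Split {s0,s1,s4,s5,s7,s8} by δ(·,L) → {s1,s5,s7,s8} and {s0} and {s4}.
Refine {s1,s5,s7,s8} on symbol L: members go to different blocks, giving {s1,s5,s8} and {s7}.
Refine {s1,s5,s8} on symbol R: members go to different blocks, giving {s1} and {s5} and {s8}.
Stable partition: {s2} | {s1} | {s3} | {s9} | {s0} | {s4} | {s7} | {s5} | {s8} — 9 equivalence classes.
State s0 belongs to the block {s0}, which has 1 states.

1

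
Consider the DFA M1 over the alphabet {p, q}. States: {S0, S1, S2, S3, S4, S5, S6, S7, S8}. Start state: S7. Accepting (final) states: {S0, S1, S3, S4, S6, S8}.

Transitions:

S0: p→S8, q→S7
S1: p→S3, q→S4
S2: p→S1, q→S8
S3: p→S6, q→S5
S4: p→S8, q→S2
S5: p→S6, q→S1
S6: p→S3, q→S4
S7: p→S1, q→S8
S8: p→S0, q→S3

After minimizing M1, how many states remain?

Initial partition by acceptance: {S0,S1,S3,S4,S6,S8} | {S2,S5,S7}.
On input q, block {S0,S1,S3,S4,S6,S8} splits into {S0,S3,S4} and {S1,S6,S8}.
Stable partition: {S0,S3,S4} | {S2,S5,S7} | {S1,S6,S8} — 3 equivalence classes.

3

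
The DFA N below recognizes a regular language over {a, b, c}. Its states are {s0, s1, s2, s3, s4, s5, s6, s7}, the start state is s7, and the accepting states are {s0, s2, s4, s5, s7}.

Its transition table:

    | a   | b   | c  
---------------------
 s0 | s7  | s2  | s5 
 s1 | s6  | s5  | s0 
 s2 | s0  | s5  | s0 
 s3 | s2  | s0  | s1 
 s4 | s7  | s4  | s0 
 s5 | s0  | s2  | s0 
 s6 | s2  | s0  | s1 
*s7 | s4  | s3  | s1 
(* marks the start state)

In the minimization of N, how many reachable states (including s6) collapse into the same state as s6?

2

P0 = {s0,s2,s4,s5,s7} | {s1,s3,s6}.
Split {s0,s2,s4,s5,s7} by δ(·,b) → {s0,s2,s4,s5} and {s7}.
On input a, block {s0,s2,s4,s5} splits into {s0,s4} and {s2,s5}.
On input b, block {s0,s4} splits into {s0} and {s4}.
Refine {s1,s3,s6} on symbol a: members go to different blocks, giving {s3,s6} and {s1}.
No further refinement is possible. Final partition (6 blocks): {s0} | {s3,s6} | {s7} | {s2,s5} | {s4} | {s1}.
The equivalence class containing s6 is {s3,s6}, of size 2.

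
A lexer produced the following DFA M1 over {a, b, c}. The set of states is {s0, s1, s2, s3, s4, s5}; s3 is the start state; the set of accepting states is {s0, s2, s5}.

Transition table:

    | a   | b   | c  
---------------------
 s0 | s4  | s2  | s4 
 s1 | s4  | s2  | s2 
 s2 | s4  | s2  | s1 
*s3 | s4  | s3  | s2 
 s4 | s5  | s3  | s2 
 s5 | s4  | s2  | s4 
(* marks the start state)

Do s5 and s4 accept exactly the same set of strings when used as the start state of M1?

No

States {s0} cannot be reached from the start state, so discard them.
P0 = {s2,s5} | {s1,s3,s4}.
Refine {s1,s3,s4} on symbol a: members go to different blocks, giving {s1,s3} and {s4}.
Split {s2,s5} by δ(·,c) → {s2} and {s5}.
Refine {s1,s3} on symbol b: members go to different blocks, giving {s1} and {s3}.
The partition is now stable with 5 blocks: {s2} | {s1} | {s4} | {s5} | {s3}.
s5 and s4 end up in different blocks, so they are distinguishable. For instance, the string 'ε' is accepted from only s5.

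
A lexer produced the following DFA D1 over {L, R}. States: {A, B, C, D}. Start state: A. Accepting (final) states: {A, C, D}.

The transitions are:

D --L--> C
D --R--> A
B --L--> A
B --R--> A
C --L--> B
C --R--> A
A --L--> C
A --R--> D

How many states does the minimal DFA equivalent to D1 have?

Every state is reachable, so we keep all 4.
Start with accepting vs non-accepting: {A,C,D} | {B}.
Split {A,C,D} by δ(·,L) → {A,D} and {C}.
Stable partition: {A,D} | {B} | {C} — 3 equivalence classes.

3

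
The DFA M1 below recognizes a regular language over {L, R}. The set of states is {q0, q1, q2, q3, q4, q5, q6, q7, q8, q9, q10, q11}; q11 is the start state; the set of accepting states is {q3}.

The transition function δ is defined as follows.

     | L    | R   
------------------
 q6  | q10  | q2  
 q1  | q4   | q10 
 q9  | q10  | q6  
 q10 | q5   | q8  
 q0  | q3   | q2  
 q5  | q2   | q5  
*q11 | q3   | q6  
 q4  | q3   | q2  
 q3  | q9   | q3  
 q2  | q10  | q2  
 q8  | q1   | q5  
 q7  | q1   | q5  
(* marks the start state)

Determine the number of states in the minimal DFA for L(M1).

States {q0,q7} cannot be reached from the start state, so discard them.
P0 = {q3} | {q1,q2,q4,q5,q6,q8,q9,q10,q11}.
Split {q1,q2,q4,q5,q6,q8,q9,q10,q11} by δ(·,L) → {q1,q2,q5,q6,q8,q9,q10} and {q4,q11}.
Split {q1,q2,q5,q6,q8,q9,q10} by δ(·,L) → {q2,q5,q6,q8,q9,q10} and {q1}.
Split {q2,q5,q6,q8,q9,q10} by δ(·,L) → {q2,q5,q6,q9,q10} and {q8}.
Split {q2,q5,q6,q9,q10} by δ(·,R) → {q2,q5,q6,q9} and {q10}.
Split {q2,q5,q6,q9} by δ(·,L) → {q2,q6,q9} and {q5}.
Stable partition: {q3} | {q2,q6,q9} | {q4,q11} | {q1} | {q8} | {q10} | {q5} — 7 equivalence classes.

7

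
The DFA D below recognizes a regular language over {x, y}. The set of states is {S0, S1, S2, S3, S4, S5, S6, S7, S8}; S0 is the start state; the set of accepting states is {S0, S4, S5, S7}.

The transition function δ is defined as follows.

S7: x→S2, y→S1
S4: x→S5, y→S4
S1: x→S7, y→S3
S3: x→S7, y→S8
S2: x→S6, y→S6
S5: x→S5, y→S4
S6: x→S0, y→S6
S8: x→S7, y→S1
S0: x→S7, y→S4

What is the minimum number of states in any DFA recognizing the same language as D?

All states are reachable from the start state.
Initial partition by acceptance: {S0,S4,S5,S7} | {S1,S2,S3,S6,S8}.
On input x, block {S0,S4,S5,S7} splits into {S0,S4,S5} and {S7}.
On input x, block {S0,S4,S5} splits into {S4,S5} and {S0}.
Split {S1,S2,S3,S6,S8} by δ(·,x) → {S1,S3,S8} and {S2} and {S6}.
Stable partition: {S4,S5} | {S1,S3,S8} | {S7} | {S0} | {S2} | {S6} — 6 equivalence classes.

6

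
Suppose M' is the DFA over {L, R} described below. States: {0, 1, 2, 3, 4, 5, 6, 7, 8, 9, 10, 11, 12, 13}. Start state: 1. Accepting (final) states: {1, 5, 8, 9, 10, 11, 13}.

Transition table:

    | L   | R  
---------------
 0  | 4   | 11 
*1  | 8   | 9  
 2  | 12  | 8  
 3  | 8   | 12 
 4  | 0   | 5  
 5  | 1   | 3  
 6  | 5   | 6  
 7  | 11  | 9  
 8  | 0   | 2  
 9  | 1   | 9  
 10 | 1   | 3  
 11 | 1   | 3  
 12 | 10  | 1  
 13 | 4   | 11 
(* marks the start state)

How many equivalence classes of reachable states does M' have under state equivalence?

8

First remove the unreachable states {6,7,13}; 11 states remain.
Start with accepting vs non-accepting: {1,5,8,9,10,11} | {0,2,3,4,12}.
On input L, block {1,5,8,9,10,11} splits into {1,5,9,10,11} and {8}.
On input L, block {1,5,9,10,11} splits into {5,9,10,11} and {1}.
On input R, block {5,9,10,11} splits into {5,10,11} and {9}.
On input L, block {0,2,3,4,12} splits into {0,2,4} and {3} and {12}.
Refine {0,2,4} on symbol L: members go to different blocks, giving {0,4} and {2}.
Stable partition: {5,10,11} | {0,4} | {8} | {1} | {9} | {3} | {12} | {2} — 8 equivalence classes.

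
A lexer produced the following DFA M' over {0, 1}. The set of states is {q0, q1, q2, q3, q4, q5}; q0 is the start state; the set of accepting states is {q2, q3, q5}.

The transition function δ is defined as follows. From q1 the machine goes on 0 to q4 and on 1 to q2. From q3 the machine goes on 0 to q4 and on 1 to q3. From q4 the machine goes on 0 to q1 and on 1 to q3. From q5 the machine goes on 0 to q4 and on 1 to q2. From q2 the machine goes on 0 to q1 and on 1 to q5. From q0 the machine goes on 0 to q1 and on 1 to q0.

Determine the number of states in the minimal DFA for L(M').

3

All states are reachable from the start state.
Start with accepting vs non-accepting: {q2,q3,q5} | {q0,q1,q4}.
Split {q0,q1,q4} by δ(·,1) → {q1,q4} and {q0}.
The partition is now stable with 3 blocks: {q2,q3,q5} | {q1,q4} | {q0}.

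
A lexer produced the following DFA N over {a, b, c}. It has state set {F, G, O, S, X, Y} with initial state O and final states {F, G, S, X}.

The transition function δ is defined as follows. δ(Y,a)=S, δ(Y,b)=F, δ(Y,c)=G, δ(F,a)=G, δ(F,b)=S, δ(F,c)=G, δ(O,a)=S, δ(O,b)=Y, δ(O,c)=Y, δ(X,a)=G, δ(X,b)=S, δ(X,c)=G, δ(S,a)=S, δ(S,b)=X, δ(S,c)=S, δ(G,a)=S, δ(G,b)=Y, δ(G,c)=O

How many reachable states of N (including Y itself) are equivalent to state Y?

Initial partition by acceptance: {F,G,S,X} | {O,Y}.
Split {F,G,S,X} by δ(·,b) → {F,S,X} and {G}.
Split {F,S,X} by δ(·,a) → {F,X} and {S}.
Split {O,Y} by δ(·,b) → {Y} and {O}.
Stable partition: {F,X} | {Y} | {G} | {S} | {O} — 5 equivalence classes.
The equivalence class containing Y is {Y}, of size 1.

1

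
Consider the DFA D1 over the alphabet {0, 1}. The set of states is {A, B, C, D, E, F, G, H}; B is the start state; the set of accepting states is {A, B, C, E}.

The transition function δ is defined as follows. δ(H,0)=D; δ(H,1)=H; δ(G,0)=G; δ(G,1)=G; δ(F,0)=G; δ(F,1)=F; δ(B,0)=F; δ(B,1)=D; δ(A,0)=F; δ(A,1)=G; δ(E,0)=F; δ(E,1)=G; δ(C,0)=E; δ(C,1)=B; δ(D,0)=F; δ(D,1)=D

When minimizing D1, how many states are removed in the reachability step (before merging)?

Starting at B and following transitions, the reachable set is {B, D, F, G}. That leaves A, C, E, H unreachable — 4 in total.

4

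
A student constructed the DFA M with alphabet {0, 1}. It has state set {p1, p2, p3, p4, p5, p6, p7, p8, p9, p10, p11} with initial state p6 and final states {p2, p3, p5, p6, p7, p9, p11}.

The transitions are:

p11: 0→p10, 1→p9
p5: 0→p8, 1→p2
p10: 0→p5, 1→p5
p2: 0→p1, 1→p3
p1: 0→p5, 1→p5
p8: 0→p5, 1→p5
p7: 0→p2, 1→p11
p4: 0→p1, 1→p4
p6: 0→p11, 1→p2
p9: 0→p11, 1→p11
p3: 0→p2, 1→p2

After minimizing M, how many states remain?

4

First remove the unreachable states {p4,p7}; 9 states remain.
Initial partition by acceptance: {p2,p3,p5,p6,p9,p11} | {p1,p8,p10}.
Split {p2,p3,p5,p6,p9,p11} by δ(·,0) → {p2,p5,p11} and {p3,p6,p9}.
On input 1, block {p2,p5,p11} splits into {p2,p11} and {p5}.
No further refinement is possible. Final partition (4 blocks): {p2,p11} | {p1,p8,p10} | {p3,p6,p9} | {p5}.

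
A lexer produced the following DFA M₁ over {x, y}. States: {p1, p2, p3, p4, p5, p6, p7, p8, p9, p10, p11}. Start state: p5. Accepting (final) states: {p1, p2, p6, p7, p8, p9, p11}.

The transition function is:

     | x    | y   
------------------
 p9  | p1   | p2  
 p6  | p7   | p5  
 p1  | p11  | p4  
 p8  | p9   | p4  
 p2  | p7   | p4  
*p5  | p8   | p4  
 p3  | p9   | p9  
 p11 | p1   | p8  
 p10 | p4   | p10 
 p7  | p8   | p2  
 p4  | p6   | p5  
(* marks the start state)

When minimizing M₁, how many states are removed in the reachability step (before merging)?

BFS from p5 reaches {p1, p2, p4, p5, p6, p7, p8, p9, p11}; the 2 state(s) p3, p10 are never visited.

2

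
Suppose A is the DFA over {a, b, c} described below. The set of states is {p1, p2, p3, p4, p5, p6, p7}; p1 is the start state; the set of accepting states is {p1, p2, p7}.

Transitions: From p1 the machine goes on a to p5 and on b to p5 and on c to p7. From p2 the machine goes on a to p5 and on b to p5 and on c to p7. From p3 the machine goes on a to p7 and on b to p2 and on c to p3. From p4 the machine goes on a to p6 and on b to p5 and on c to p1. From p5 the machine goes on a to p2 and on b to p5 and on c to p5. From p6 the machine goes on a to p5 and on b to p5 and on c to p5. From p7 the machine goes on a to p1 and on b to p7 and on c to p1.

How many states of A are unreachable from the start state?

3

No path from p1 leads to p3, p4, p6; the other 4 states are all reachable.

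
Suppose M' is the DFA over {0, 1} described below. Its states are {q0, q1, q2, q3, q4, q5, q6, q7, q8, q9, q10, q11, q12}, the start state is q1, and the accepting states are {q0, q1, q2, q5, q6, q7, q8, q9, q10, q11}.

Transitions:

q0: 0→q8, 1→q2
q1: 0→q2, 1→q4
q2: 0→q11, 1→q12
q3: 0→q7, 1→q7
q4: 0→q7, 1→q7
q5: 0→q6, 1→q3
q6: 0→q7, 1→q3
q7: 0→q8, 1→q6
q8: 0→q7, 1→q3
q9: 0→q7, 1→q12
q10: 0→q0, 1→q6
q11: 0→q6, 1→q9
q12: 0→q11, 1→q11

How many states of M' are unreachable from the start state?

BFS from q1 reaches {q1, q2, q3, q4, q6, q7, q8, q9, q11, q12}; the 3 state(s) q0, q5, q10 are never visited.

3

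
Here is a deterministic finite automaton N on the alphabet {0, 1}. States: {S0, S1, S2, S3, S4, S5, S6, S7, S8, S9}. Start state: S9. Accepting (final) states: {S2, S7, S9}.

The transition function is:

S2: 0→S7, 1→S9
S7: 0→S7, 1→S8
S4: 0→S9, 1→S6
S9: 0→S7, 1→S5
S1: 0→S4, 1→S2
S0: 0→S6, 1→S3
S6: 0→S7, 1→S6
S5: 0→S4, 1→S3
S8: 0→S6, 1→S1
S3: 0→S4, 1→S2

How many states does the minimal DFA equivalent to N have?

States {S0} cannot be reached from the start state, so discard them.
Start with accepting vs non-accepting: {S2,S7,S9} | {S1,S3,S4,S5,S6,S8}.
Refine {S2,S7,S9} on symbol 1: members go to different blocks, giving {S7,S9} and {S2}.
Split {S1,S3,S4,S5,S6,S8} by δ(·,0) → {S1,S3,S5,S8} and {S4,S6}.
Refine {S1,S3,S5,S8} on symbol 1: members go to different blocks, giving {S1,S3} and {S5,S8}.
The partition is now stable with 5 blocks: {S7,S9} | {S1,S3} | {S2} | {S4,S6} | {S5,S8}.

5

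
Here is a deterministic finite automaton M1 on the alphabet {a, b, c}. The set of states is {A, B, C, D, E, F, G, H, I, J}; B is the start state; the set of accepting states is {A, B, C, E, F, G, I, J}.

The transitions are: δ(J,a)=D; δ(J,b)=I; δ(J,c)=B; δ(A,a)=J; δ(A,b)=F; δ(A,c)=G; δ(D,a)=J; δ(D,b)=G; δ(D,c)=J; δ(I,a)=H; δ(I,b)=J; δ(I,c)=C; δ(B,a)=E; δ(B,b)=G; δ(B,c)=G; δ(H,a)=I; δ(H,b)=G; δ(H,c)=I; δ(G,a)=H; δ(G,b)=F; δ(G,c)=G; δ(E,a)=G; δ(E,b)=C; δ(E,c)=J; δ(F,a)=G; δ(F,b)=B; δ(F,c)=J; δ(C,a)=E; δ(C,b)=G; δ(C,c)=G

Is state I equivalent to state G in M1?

First remove the unreachable states {A}; 9 states remain.
P0 = {B,C,E,F,G,I,J} | {D,H}.
Split {B,C,E,F,G,I,J} by δ(·,a) → {B,C,E,F} and {G,I,J}.
Split {B,C,E,F} by δ(·,a) → {B,C} and {E,F}.
Split {G,I,J} by δ(·,b) → {I,J} and {G}.
No further refinement is possible. Final partition (5 blocks): {B,C} | {D,H} | {I,J} | {E,F} | {G}.
I and G end up in different blocks, so they are distinguishable. For instance, the string 'ba' is accepted from only G.

No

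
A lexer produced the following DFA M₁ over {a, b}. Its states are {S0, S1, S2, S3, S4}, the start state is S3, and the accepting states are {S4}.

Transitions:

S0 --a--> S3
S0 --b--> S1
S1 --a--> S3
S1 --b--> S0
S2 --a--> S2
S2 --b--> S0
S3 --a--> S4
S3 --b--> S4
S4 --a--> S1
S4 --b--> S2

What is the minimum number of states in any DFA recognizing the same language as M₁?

Every state is reachable, so we keep all 5.
Start with accepting vs non-accepting: {S4} | {S0,S1,S2,S3}.
On input a, block {S0,S1,S2,S3} splits into {S0,S1,S2} and {S3}.
Split {S0,S1,S2} by δ(·,a) → {S0,S1} and {S2}.
No further refinement is possible. Final partition (4 blocks): {S4} | {S0,S1} | {S3} | {S2}.

4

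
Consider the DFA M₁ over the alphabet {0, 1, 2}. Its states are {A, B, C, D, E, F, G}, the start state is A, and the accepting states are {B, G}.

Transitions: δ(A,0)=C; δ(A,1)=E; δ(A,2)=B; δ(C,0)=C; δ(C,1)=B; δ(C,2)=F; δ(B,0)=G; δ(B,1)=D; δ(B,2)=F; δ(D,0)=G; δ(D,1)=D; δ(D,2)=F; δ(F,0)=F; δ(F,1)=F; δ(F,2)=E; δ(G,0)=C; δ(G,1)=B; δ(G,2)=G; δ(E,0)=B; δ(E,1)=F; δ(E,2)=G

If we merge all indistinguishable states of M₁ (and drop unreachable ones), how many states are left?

7

Initial partition by acceptance: {B,G} | {A,C,D,E,F}.
On input 0, block {B,G} splits into {B} and {G}.
Split {A,C,D,E,F} by δ(·,0) → {A,C,F} and {D} and {E}.
On input 1, block {A,C,F} splits into {A} and {C} and {F}.
No further refinement is possible. Final partition (7 blocks): {B} | {A} | {G} | {D} | {E} | {C} | {F}.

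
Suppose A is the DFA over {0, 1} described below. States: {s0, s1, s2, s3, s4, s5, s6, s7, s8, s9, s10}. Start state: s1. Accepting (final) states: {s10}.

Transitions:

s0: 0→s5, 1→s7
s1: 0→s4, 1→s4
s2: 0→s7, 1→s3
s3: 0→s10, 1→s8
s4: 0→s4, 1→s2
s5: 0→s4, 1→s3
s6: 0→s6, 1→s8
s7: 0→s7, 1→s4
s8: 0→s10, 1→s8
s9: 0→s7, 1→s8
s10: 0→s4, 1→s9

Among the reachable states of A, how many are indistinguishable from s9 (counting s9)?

2

Reachable states from the start: {s1,s2,s3,s4,s7,s8,s9,s10}. Unreachable: {s0,s5,s6} — drop them.
Initial partition by acceptance: {s10} | {s1,s2,s3,s4,s7,s8,s9}.
On input 0, block {s1,s2,s3,s4,s7,s8,s9} splits into {s1,s2,s4,s7,s9} and {s3,s8}.
On input 1, block {s1,s2,s4,s7,s9} splits into {s1,s4,s7} and {s2,s9}.
Refine {s1,s4,s7} on symbol 1: members go to different blocks, giving {s1,s7} and {s4}.
On input 0, block {s1,s7} splits into {s1} and {s7}.
The partition is now stable with 6 blocks: {s10} | {s1} | {s3,s8} | {s2,s9} | {s4} | {s7}.
State s9 belongs to the block {s2,s9}, which has 2 states.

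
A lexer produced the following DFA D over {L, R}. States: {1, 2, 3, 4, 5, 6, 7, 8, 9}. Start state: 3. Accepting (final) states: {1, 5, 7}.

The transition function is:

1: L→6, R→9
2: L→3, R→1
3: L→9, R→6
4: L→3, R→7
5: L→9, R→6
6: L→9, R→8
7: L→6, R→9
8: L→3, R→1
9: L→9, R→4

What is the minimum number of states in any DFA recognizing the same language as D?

4

States {2,5} cannot be reached from the start state, so discard them.
Start with accepting vs non-accepting: {1,7} | {3,4,6,8,9}.
On input R, block {3,4,6,8,9} splits into {3,6,9} and {4,8}.
Split {3,6,9} by δ(·,R) → {6,9} and {3}.
No further refinement is possible. Final partition (4 blocks): {1,7} | {6,9} | {4,8} | {3}.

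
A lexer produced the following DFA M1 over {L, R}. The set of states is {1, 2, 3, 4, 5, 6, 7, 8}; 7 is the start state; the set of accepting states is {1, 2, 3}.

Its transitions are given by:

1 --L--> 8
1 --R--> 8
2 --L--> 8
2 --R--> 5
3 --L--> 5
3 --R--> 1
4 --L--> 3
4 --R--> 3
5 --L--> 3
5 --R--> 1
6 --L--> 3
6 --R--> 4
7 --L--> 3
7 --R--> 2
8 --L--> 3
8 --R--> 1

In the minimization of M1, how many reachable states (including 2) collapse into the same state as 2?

States {4,6} cannot be reached from the start state, so discard them.
Initial partition by acceptance: {1,2,3} | {5,7,8}.
On input R, block {1,2,3} splits into {1,2} and {3}.
Stable partition: {1,2} | {5,7,8} | {3} — 3 equivalence classes.
State 2 belongs to the block {1,2}, which has 2 states.

2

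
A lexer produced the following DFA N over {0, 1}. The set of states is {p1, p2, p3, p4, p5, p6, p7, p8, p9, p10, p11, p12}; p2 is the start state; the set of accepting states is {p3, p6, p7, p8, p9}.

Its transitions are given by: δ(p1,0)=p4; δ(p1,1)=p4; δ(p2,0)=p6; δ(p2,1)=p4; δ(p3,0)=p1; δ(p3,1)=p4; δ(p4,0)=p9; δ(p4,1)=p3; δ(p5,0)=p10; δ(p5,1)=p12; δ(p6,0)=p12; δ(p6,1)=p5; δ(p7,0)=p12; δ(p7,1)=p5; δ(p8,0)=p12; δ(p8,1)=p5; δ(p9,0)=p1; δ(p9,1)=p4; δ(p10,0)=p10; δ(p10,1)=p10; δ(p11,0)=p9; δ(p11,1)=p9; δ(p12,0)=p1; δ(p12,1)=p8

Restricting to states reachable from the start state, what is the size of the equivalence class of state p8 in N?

States {p7,p11} cannot be reached from the start state, so discard them.
P0 = {p3,p6,p8,p9} | {p1,p2,p4,p5,p10,p12}.
Refine {p1,p2,p4,p5,p10,p12} on symbol 0: members go to different blocks, giving {p1,p5,p10,p12} and {p2,p4}.
On input 1, block {p3,p6,p8,p9} splits into {p3,p9} and {p6,p8}.
Split {p1,p5,p10,p12} by δ(·,0) → {p5,p10,p12} and {p1}.
Split {p5,p10,p12} by δ(·,0) → {p5,p10} and {p12}.
Refine {p5,p10} on symbol 1: members go to different blocks, giving {p5} and {p10}.
Split {p2,p4} by δ(·,0) → {p2} and {p4}.
The partition is now stable with 8 blocks: {p3,p9} | {p5} | {p2} | {p6,p8} | {p1} | {p12} | {p10} | {p4}.
State p8 belongs to the block {p6,p8}, which has 2 states.

2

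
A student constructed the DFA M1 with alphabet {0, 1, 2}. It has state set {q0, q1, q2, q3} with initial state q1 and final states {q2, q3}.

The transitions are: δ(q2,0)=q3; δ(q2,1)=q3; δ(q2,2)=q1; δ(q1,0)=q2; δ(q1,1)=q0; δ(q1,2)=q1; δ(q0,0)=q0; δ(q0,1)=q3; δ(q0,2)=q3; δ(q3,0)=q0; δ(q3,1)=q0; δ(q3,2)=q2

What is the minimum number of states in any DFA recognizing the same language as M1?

4

All states are reachable from the start state.
Initial partition by acceptance: {q2,q3} | {q0,q1}.
Split {q2,q3} by δ(·,0) → {q2} and {q3}.
Refine {q0,q1} on symbol 0: members go to different blocks, giving {q0} and {q1}.
Stable partition: {q2} | {q0} | {q3} | {q1} — 4 equivalence classes.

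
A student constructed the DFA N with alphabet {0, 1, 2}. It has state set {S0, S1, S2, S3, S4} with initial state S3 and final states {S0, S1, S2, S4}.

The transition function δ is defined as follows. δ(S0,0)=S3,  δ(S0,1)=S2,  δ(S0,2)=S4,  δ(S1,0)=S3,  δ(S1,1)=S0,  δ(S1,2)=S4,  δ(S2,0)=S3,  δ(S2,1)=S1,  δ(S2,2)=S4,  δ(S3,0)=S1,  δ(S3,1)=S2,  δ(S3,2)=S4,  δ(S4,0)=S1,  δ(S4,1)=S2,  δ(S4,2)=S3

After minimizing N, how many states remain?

P0 = {S0,S1,S2,S4} | {S3}.
On input 0, block {S0,S1,S2,S4} splits into {S0,S1,S2} and {S4}.
Stable partition: {S0,S1,S2} | {S3} | {S4} — 3 equivalence classes.

3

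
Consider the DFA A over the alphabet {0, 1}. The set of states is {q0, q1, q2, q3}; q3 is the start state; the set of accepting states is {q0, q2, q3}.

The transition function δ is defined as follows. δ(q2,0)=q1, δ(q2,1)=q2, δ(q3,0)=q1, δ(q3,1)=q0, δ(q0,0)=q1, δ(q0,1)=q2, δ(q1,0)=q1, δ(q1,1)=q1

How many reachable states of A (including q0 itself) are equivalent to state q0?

3

P0 = {q0,q2,q3} | {q1}.
Stable partition: {q0,q2,q3} | {q1} — 2 equivalence classes.
State q0 belongs to the block {q0,q2,q3}, which has 3 states.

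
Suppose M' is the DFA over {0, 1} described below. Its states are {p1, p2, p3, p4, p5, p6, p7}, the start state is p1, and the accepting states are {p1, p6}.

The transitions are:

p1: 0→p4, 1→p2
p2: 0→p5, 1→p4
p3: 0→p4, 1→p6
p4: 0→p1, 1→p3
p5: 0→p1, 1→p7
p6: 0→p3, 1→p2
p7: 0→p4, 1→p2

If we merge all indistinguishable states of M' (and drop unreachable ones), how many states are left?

7

Every state is reachable, so we keep all 7.
Initial partition by acceptance: {p1,p6} | {p2,p3,p4,p5,p7}.
On input 0, block {p2,p3,p4,p5,p7} splits into {p2,p3,p7} and {p4,p5}.
Refine {p1,p6} on symbol 0: members go to different blocks, giving {p1} and {p6}.
Split {p2,p3,p7} by δ(·,1) → {p2} and {p3} and {p7}.
Refine {p4,p5} on symbol 1: members go to different blocks, giving {p4} and {p5}.
No further refinement is possible. Final partition (7 blocks): {p1} | {p2} | {p4} | {p6} | {p3} | {p7} | {p5}.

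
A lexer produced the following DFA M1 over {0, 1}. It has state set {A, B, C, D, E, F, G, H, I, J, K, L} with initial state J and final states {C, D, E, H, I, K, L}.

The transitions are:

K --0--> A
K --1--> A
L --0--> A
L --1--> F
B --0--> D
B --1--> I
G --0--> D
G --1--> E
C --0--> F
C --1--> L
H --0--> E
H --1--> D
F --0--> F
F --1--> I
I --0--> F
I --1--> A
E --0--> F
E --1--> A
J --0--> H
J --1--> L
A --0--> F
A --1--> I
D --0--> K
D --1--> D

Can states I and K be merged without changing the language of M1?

States {B,C,G} cannot be reached from the start state, so discard them.
Start with accepting vs non-accepting: {D,E,H,I,K,L} | {A,F,J}.
Split {D,E,H,I,K,L} by δ(·,0) → {E,I,K,L} and {D,H}.
Refine {A,F,J} on symbol 0: members go to different blocks, giving {A,F} and {J}.
The partition is now stable with 4 blocks: {E,I,K,L} | {A,F} | {D,H} | {J}.
I and K lie in the same block of the stable partition, so they are equivalent — no string distinguishes them.

Yes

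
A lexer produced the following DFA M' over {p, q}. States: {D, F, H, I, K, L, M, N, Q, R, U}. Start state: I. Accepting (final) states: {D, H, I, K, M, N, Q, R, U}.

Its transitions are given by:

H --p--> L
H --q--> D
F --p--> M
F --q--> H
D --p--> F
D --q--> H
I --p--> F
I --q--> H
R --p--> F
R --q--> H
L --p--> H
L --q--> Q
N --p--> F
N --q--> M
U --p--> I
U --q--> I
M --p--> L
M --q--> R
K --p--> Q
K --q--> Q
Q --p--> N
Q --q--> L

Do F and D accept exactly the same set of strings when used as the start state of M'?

Reachable states from the start: {D,F,H,I,L,M,N,Q,R}. Unreachable: {K,U} — drop them.
P0 = {D,H,I,M,N,Q,R} | {F,L}.
On input p, block {D,H,I,M,N,Q,R} splits into {D,H,I,M,N,R} and {Q}.
Refine {F,L} on symbol q: members go to different blocks, giving {L} and {F}.
Refine {D,H,I,M,N,R} on symbol p: members go to different blocks, giving {D,I,N,R} and {H,M}.
Stable partition: {D,I,N,R} | {L} | {Q} | {F} | {H,M} — 5 equivalence classes.
F and D end up in different blocks, so they are distinguishable. For instance, the string 'ε' is accepted from only D.

No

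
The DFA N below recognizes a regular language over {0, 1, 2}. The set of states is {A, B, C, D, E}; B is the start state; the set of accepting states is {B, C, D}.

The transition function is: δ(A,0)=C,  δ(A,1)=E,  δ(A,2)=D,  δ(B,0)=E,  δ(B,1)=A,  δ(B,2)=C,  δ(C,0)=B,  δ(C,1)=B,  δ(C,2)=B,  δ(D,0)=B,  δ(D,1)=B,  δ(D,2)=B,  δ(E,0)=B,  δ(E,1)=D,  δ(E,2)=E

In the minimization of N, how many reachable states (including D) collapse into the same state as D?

P0 = {B,C,D} | {A,E}.
Split {B,C,D} by δ(·,0) → {C,D} and {B}.
Refine {A,E} on symbol 0: members go to different blocks, giving {A} and {E}.
No further refinement is possible. Final partition (4 blocks): {C,D} | {A} | {B} | {E}.
The equivalence class containing D is {C,D}, of size 2.

2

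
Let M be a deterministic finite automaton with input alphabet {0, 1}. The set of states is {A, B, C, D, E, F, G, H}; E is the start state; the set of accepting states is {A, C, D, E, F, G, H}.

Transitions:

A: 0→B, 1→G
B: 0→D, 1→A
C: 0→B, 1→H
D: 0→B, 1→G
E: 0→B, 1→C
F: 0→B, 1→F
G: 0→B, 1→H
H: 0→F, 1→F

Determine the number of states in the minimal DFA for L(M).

All states are reachable from the start state.
P0 = {A,C,D,E,F,G,H} | {B}.
Refine {A,C,D,E,F,G,H} on symbol 0: members go to different blocks, giving {A,C,D,E,F,G} and {H}.
On input 1, block {A,C,D,E,F,G} splits into {A,D,E,F} and {C,G}.
Refine {A,D,E,F} on symbol 1: members go to different blocks, giving {A,D,E} and {F}.
No further refinement is possible. Final partition (5 blocks): {A,D,E} | {B} | {H} | {C,G} | {F}.

5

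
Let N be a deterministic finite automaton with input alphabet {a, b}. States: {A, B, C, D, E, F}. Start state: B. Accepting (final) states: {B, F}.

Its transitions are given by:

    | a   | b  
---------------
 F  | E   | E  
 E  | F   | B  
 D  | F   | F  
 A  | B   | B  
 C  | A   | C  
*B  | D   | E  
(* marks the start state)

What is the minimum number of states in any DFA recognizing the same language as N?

2

Reachable states from the start: {B,D,E,F}. Unreachable: {A,C} — drop them.
Initial partition by acceptance: {B,F} | {D,E}.
Stable partition: {B,F} | {D,E} — 2 equivalence classes.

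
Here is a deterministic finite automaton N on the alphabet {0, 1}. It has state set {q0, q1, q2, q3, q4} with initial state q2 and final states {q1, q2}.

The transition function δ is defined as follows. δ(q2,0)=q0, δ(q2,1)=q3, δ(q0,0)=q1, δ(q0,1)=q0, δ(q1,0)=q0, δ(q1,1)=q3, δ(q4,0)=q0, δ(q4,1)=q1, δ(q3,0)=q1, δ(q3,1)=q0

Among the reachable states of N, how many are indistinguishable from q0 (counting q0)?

2

Reachable states from the start: {q0,q1,q2,q3}. Unreachable: {q4} — drop them.
Start with accepting vs non-accepting: {q1,q2} | {q0,q3}.
No further refinement is possible. Final partition (2 blocks): {q1,q2} | {q0,q3}.
State q0 belongs to the block {q0,q3}, which has 2 states.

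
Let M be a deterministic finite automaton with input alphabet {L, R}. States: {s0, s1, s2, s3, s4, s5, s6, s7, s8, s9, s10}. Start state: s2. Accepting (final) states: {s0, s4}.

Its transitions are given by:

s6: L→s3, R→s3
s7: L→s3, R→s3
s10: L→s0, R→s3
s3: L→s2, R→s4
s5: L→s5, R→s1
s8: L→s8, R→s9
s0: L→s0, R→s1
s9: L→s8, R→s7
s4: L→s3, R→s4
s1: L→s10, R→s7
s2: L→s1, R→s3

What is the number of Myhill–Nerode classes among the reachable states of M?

Reachable states from the start: {s0,s1,s2,s3,s4,s7,s10}. Unreachable: {s5,s6,s8,s9} — drop them.
Start with accepting vs non-accepting: {s0,s4} | {s1,s2,s3,s7,s10}.
Split {s0,s4} by δ(·,L) → {s0} and {s4}.
Split {s1,s2,s3,s7,s10} by δ(·,L) → {s1,s2,s3,s7} and {s10}.
Split {s1,s2,s3,s7} by δ(·,L) → {s2,s3,s7} and {s1}.
Split {s2,s3,s7} by δ(·,L) → {s3,s7} and {s2}.
On input L, block {s3,s7} splits into {s3} and {s7}.
The partition is now stable with 7 blocks: {s0} | {s3} | {s4} | {s10} | {s1} | {s2} | {s7}.

7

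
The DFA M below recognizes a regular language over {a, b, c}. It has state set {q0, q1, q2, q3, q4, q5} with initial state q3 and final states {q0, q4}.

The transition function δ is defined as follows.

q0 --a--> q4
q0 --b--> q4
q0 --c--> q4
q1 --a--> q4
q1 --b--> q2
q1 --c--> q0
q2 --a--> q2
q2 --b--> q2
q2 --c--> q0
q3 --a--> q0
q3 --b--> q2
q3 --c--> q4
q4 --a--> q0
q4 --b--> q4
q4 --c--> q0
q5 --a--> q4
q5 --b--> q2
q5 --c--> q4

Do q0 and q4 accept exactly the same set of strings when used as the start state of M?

Yes

Reachable states from the start: {q0,q2,q3,q4}. Unreachable: {q1,q5} — drop them.
P0 = {q0,q4} | {q2,q3}.
On input a, block {q2,q3} splits into {q2} and {q3}.
The partition is now stable with 3 blocks: {q0,q4} | {q2} | {q3}.
q0 and q4 lie in the same block of the stable partition, so they are equivalent — no string distinguishes them.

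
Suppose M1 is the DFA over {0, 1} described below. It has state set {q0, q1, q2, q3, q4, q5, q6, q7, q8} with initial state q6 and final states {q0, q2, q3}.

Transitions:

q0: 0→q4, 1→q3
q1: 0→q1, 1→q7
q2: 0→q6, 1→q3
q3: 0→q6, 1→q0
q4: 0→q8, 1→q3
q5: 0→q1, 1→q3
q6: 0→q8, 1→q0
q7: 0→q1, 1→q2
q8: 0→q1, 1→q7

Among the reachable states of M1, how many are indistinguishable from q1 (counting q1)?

States {q5} cannot be reached from the start state, so discard them.
Start with accepting vs non-accepting: {q0,q2,q3} | {q1,q4,q6,q7,q8}.
Refine {q1,q4,q6,q7,q8} on symbol 1: members go to different blocks, giving {q4,q6,q7} and {q1,q8}.
Stable partition: {q0,q2,q3} | {q4,q6,q7} | {q1,q8} — 3 equivalence classes.
The equivalence class containing q1 is {q1,q8}, of size 2.

2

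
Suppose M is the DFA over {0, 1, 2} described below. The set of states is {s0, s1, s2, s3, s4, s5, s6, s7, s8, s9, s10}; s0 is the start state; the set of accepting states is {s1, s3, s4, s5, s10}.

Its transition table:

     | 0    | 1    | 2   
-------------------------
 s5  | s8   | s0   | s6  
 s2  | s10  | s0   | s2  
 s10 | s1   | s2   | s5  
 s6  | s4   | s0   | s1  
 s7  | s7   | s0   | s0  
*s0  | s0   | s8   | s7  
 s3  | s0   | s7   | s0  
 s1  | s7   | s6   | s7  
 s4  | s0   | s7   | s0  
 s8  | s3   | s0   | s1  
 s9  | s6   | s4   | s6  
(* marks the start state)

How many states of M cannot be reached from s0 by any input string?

4

No path from s0 leads to s2, s5, s9, s10; the other 7 states are all reachable.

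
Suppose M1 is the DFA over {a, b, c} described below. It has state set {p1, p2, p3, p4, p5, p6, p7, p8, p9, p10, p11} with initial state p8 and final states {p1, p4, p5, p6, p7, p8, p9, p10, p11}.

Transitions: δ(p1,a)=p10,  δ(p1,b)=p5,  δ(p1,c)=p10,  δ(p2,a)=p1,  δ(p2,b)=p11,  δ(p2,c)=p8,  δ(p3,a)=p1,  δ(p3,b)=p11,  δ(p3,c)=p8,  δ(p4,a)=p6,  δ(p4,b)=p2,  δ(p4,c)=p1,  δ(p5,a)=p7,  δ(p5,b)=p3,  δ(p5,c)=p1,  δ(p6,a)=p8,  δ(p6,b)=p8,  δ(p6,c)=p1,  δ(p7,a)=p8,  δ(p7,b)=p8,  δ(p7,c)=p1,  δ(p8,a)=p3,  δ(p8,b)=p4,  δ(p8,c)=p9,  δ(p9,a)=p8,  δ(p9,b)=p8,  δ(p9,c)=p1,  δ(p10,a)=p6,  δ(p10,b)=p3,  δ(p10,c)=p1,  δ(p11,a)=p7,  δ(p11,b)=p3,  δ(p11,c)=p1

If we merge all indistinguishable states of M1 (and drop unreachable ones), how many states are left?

Every state is reachable, so we keep all 11.
Start with accepting vs non-accepting: {p1,p4,p5,p6,p7,p8,p9,p10,p11} | {p2,p3}.
Split {p1,p4,p5,p6,p7,p8,p9,p10,p11} by δ(·,a) → {p1,p4,p5,p6,p7,p9,p10,p11} and {p8}.
Refine {p1,p4,p5,p6,p7,p9,p10,p11} on symbol a: members go to different blocks, giving {p1,p4,p5,p10,p11} and {p6,p7,p9}.
Refine {p1,p4,p5,p10,p11} on symbol a: members go to different blocks, giving {p4,p5,p10,p11} and {p1}.
The partition is now stable with 5 blocks: {p4,p5,p10,p11} | {p2,p3} | {p8} | {p6,p7,p9} | {p1}.

5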